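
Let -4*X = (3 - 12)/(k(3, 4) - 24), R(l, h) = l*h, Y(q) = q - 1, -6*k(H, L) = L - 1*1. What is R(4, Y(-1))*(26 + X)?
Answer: -10156/49 ≈ -207.27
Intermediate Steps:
k(H, L) = ⅙ - L/6 (k(H, L) = -(L - 1*1)/6 = -(L - 1)/6 = -(-1 + L)/6 = ⅙ - L/6)
Y(q) = -1 + q
R(l, h) = h*l
X = -9/98 (X = -(3 - 12)/(4*((⅙ - ⅙*4) - 24)) = -(-9)/(4*((⅙ - ⅔) - 24)) = -(-9)/(4*(-½ - 24)) = -(-9)/(4*(-49/2)) = -(-9)*(-2)/(4*49) = -¼*18/49 = -9/98 ≈ -0.091837)
R(4, Y(-1))*(26 + X) = ((-1 - 1)*4)*(26 - 9/98) = -2*4*(2539/98) = -8*2539/98 = -10156/49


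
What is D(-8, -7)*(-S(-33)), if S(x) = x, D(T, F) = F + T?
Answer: -495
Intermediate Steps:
D(-8, -7)*(-S(-33)) = (-7 - 8)*(-1*(-33)) = -15*33 = -495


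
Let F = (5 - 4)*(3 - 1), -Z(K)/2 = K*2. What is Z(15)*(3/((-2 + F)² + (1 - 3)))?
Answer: 90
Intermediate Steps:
Z(K) = -4*K (Z(K) = -2*K*2 = -4*K)
F = 2 (F = 1*2 = 2)
Z(15)*(3/((-2 + F)² + (1 - 3))) = (-4*15)*(3/((-2 + 2)² + (1 - 3))) = -60*3/(0² - 2) = -60*3/(0 - 2) = -60*3/(-2) = -(-30)*3 = -60*(-3/2) = 90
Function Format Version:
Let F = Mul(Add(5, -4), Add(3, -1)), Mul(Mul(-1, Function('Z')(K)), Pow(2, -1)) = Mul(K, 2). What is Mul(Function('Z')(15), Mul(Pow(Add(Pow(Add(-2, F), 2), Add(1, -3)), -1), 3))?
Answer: 90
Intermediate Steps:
Function('Z')(K) = Mul(-4, K) (Function('Z')(K) = Mul(-2, Mul(K, 2)) = Mul(-2, Mul(2, K)) = Mul(-4, K))
F = 2 (F = Mul(1, 2) = 2)
Mul(Function('Z')(15), Mul(Pow(Add(Pow(Add(-2, F), 2), Add(1, -3)), -1), 3)) = Mul(Mul(-4, 15), Mul(Pow(Add(Pow(Add(-2, 2), 2), Add(1, -3)), -1), 3)) = Mul(-60, Mul(Pow(Add(Pow(0, 2), -2), -1), 3)) = Mul(-60, Mul(Pow(Add(0, -2), -1), 3)) = Mul(-60, Mul(Pow(-2, -1), 3)) = Mul(-60, Mul(Rational(-1, 2), 3)) = Mul(-60, Rational(-3, 2)) = 90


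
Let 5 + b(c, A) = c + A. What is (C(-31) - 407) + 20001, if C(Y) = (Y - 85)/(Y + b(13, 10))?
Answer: 254838/13 ≈ 19603.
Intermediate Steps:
b(c, A) = -5 + A + c (b(c, A) = -5 + (c + A) = -5 + (A + c) = -5 + A + c)
C(Y) = (-85 + Y)/(18 + Y) (C(Y) = (Y - 85)/(Y + (-5 + 10 + 13)) = (-85 + Y)/(Y + 18) = (-85 + Y)/(18 + Y))
(C(-31) - 407) + 20001 = ((-85 - 31)/(18 - 31) - 407) + 20001 = (-116/(-13) - 407) + 20001 = (-1/13*(-116) - 407) + 20001 = (116/13 - 407) + 20001 = -5175/13 + 20001 = 254838/13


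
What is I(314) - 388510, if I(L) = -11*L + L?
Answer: -391650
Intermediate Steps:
I(L) = -10*L
I(314) - 388510 = -10*314 - 388510 = -3140 - 388510 = -391650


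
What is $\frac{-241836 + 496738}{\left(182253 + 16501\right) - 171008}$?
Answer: $\frac{127451}{13873} \approx 9.187$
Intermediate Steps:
$\frac{-241836 + 496738}{\left(182253 + 16501\right) - 171008} = \frac{254902}{198754 - 171008} = \frac{254902}{27746} = 254902 \cdot \frac{1}{27746} = \frac{127451}{13873}$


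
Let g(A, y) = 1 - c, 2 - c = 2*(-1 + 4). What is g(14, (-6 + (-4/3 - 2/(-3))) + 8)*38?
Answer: 190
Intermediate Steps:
c = -4 (c = 2 - 2*(-1 + 4) = 2 - 2*3 = 2 - 1*6 = 2 - 6 = -4)
g(A, y) = 5 (g(A, y) = 1 - 1*(-4) = 1 + 4 = 5)
g(14, (-6 + (-4/3 - 2/(-3))) + 8)*38 = 5*38 = 190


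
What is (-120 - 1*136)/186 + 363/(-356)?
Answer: -79327/33108 ≈ -2.3960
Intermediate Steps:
(-120 - 1*136)/186 + 363/(-356) = (-120 - 136)*(1/186) + 363*(-1/356) = -256*1/186 - 363/356 = -128/93 - 363/356 = -79327/33108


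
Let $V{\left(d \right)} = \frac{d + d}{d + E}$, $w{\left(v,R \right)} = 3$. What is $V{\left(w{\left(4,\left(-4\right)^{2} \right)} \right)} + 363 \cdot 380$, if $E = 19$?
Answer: $\frac{1517343}{11} \approx 1.3794 \cdot 10^{5}$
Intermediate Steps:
$V{\left(d \right)} = \frac{2 d}{19 + d}$ ($V{\left(d \right)} = \frac{d + d}{d + 19} = \frac{2 d}{19 + d}$)
$V{\left(w{\left(4,\left(-4\right)^{2} \right)} \right)} + 363 \cdot 380 = 2 \cdot 3 \frac{1}{19 + 3} + 363 \cdot 380 = 2 \cdot 3 \cdot \frac{1}{22} + 137940 = \frac{3}{11} + 137940 = \frac{1517343}{11}$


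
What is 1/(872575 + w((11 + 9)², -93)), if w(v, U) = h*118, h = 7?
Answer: 1/873401 ≈ 1.1450e-6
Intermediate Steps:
w(v, U) = 826 (w(v, U) = 7*118 = 826)
1/(872575 + w((11 + 9)², -93)) = 1/(872575 + 826) = 1/873401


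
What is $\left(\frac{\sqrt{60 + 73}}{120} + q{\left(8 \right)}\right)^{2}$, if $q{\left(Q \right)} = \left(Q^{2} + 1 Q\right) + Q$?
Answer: $\frac{\left(9600 + \sqrt{133}\right)^{2}}{14400} \approx 6415.4$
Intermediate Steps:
$q{\left(Q \right)} = Q^{2} + 2 Q$ ($q{\left(Q \right)} = \left(Q^{2} + Q\right) + Q = \left(Q + Q^{2}\right) + Q = Q^{2} + 2 Q$)
$\left(\frac{\sqrt{60 + 73}}{120} + q{\left(8 \right)}\right)^{2} = \left(\frac{\sqrt{60 + 73}}{120} + 8 \left(2 + 8\right)\right)^{2} = \left(\sqrt{133} \cdot \frac{1}{120} + 8 \cdot 10\right)^{2} = \left(\frac{\sqrt{133}}{120} + 80\right)^{2} = \left(80 + \frac{\sqrt{133}}{120}\right)^{2}$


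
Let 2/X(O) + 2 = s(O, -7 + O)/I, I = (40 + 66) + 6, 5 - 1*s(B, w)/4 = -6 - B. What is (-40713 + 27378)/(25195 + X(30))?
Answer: -200025/377869 ≈ -0.52935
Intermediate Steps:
s(B, w) = 44 + 4*B (s(B, w) = 20 - 4*(-6 - B) = 20 + (24 + 4*B) = 44 + 4*B)
I = 112 (I = 106 + 6 = 112)
X(O) = 2/(-45/28 + O/28) (X(O) = 2/(-2 + (44 + 4*O)/112) = 2/(-2 + (44 + 4*O)*(1/112)) = 2/(-2 + (11/28 + O/28)) = 2/(-45/28 + O/28))
(-40713 + 27378)/(25195 + X(30)) = (-40713 + 27378)/(25195 + 56/(-45 + 30)) = -13335/(25195 + 56/(-15)) = -13335/(25195 + 56*(-1/15)) = -13335/(25195 - 56/15) = -13335/377869/15 = -13335*15/377869 = -200025/377869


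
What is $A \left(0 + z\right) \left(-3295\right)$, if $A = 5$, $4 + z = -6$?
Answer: $164750$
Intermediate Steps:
$z = -10$ ($z = -4 - 6 = -10$)
$A \left(0 + z\right) \left(-3295\right) = 5 \left(0 - 10\right) \left(-3295\right) = 5 \left(-10\right) \left(-3295\right) = \left(-50\right) \left(-3295\right) = 164750$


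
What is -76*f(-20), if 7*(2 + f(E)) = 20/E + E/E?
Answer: 152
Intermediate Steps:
f(E) = -13/7 + 20/(7*E) (f(E) = -2 + (20/E + E/E)/7 = -2 + (20/E + 1)/7 = -2 + (1 + 20/E)/7 = -2 + (⅐ + 20/(7*E)) = -13/7 + 20/(7*E))
-76*f(-20) = -76*(20 - 13*(-20))/(7*(-20)) = -76*(-1)*(20 + 260)/(7*20) = -76*(-1)*280/(7*20) = -76*(-2) = 152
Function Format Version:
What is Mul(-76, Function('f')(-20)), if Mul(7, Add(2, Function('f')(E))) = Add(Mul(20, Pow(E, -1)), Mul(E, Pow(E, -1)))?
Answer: 152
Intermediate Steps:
Function('f')(E) = Add(Rational(-13, 7), Mul(Rational(20, 7), Pow(E, -1))) (Function('f')(E) = Add(-2, Mul(Rational(1, 7), Add(Mul(20, Pow(E, -1)), Mul(E, Pow(E, -1))))) = Add(-2, Mul(Rational(1, 7), Add(Mul(20, Pow(E, -1)), 1))) = Add(-2, Mul(Rational(1, 7), Add(1, Mul(20, Pow(E, -1))))) = Add(-2, Add(Rational(1, 7), Mul(Rational(20, 7), Pow(E, -1)))) = Add(Rational(-13, 7), Mul(Rational(20, 7), Pow(E, -1))))
Mul(-76, Function('f')(-20)) = Mul(-76, Mul(Rational(1, 7), Pow(-20, -1), Add(20, Mul(-13, -20)))) = Mul(-76, Mul(Rational(1, 7), Rational(-1, 20), Add(20, 260))) = Mul(-76, Mul(Rational(1, 7), Rational(-1, 20), 280)) = Mul(-76, -2) = 152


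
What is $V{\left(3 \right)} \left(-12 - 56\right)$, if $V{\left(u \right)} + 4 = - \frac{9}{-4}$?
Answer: $119$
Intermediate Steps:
$V{\left(u \right)} = - \frac{7}{4}$ ($V{\left(u \right)} = -4 - \frac{9}{-4} = -4 - - \frac{9}{4} = -4 + \frac{9}{4} = - \frac{7}{4}$)
$V{\left(3 \right)} \left(-12 - 56\right) = - \frac{7 \left(-12 - 56\right)}{4} = \left(- \frac{7}{4}\right) \left(-68\right) = 119$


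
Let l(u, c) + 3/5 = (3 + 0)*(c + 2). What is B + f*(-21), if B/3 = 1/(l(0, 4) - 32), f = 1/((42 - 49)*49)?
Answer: -516/3577 ≈ -0.14425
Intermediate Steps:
l(u, c) = 27/5 + 3*c (l(u, c) = -⅗ + (3 + 0)*(c + 2) = -⅗ + 3*(2 + c) = -⅗ + (6 + 3*c) = 27/5 + 3*c)
f = -1/343 (f = (1/49)/(-7) = -⅐*1/49 = -1/343 ≈ -0.0029155)
B = -15/73 (B = 3/((27/5 + 3*4) - 32) = 3/((27/5 + 12) - 32) = 3/(87/5 - 32) = 3/(-73/5) = 3*(-5/73) = -15/73 ≈ -0.20548)
B + f*(-21) = -15/73 - 1/343*(-21) = -15/73 + 3/49 = -516/3577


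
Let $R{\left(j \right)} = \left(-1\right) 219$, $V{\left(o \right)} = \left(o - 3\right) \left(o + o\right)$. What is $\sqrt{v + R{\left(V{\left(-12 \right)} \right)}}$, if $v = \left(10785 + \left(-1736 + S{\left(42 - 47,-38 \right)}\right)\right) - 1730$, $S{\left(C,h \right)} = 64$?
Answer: $6 \sqrt{199} \approx 84.64$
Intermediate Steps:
$V{\left(o \right)} = 2 o \left(-3 + o\right)$ ($V{\left(o \right)} = \left(-3 + o\right) 2 o = 2 o \left(-3 + o\right)$)
$R{\left(j \right)} = -219$
$v = 7383$ ($v = \left(10785 + \left(-1736 + 64\right)\right) - 1730 = \left(10785 - 1672\right) - 1730 = 9113 - 1730 = 7383$)
$\sqrt{v + R{\left(V{\left(-12 \right)} \right)}} = \sqrt{7383 - 219} = \sqrt{7164} = 6 \sqrt{199}$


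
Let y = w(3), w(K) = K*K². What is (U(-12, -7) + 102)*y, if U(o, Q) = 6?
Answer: 2916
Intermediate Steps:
w(K) = K³
y = 27 (y = 3³ = 27)
(U(-12, -7) + 102)*y = (6 + 102)*27 = 108*27 = 2916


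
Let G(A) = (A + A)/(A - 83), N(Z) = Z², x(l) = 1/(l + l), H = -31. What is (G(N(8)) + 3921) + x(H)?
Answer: 4610983/1178 ≈ 3914.2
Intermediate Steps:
x(l) = 1/(2*l)
G(A) = 2*A/(-83 + A) (G(A) = (2*A)/(-83 + A) = 2*A/(-83 + A))
(G(N(8)) + 3921) + x(H) = (2*8²/(-83 + 8²) + 3921) + (½)/(-31) = (2*64/(-83 + 64) + 3921) + (½)*(-1/31) = (2*64/(-19) + 3921) - 1/62 = (2*64*(-1/19) + 3921) - 1/62 = (-128/19 + 3921) - 1/62 = 74371/19 - 1/62 = 4610983/1178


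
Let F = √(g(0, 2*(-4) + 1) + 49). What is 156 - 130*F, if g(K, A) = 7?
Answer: 156 - 260*√14 ≈ -816.83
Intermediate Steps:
F = 2*√14 (F = √(7 + 49) = √56 = 2*√14 ≈ 7.4833)
156 - 130*F = 156 - 260*√14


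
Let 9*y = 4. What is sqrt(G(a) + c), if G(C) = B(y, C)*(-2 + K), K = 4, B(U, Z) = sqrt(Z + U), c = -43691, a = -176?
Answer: sqrt(-393219 + 12*I*sqrt(395))/3 ≈ 0.063389 + 209.02*I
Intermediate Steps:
y = 4/9 (y = (1/9)*4 = 4/9 ≈ 0.44444)
B(U, Z) = sqrt(U + Z)
G(C) = 2*sqrt(4/9 + C) (G(C) = sqrt(4/9 + C)*(-2 + 4) = sqrt(4/9 + C)*2 = 2*sqrt(4/9 + C))
sqrt(G(a) + c) = sqrt(2*sqrt(4 + 9*(-176))/3 - 43691) = sqrt(2*sqrt(4 - 1584)/3 - 43691) = sqrt(2*sqrt(-1580)/3 - 43691) = sqrt(2*(2*I*sqrt(395))/3 - 43691) = sqrt(4*I*sqrt(395)/3 - 43691) = sqrt(-43691 + 4*I*sqrt(395)/3)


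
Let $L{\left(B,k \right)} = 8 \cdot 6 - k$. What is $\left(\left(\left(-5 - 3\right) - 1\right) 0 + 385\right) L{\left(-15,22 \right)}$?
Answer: $10010$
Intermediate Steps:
$L{\left(B,k \right)} = 48 - k$
$\left(\left(\left(-5 - 3\right) - 1\right) 0 + 385\right) L{\left(-15,22 \right)} = \left(\left(\left(-5 - 3\right) - 1\right) 0 + 385\right) \left(48 - 22\right) = \left(\left(-8 - 1\right) 0 + 385\right) 26 = \left(\left(-9\right) 0 + 385\right) 26 = \left(0 + 385\right) 26 = 385 \cdot 26 = 10010$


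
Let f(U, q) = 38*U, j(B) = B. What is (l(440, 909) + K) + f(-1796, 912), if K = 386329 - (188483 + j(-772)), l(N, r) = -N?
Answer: 129930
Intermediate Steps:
K = 198618 (K = 386329 - (188483 - 772) = 386329 - 1*187711 = 386329 - 187711 = 198618)
(l(440, 909) + K) + f(-1796, 912) = (-1*440 + 198618) + 38*(-1796) = (-440 + 198618) - 68248 = 198178 - 68248 = 129930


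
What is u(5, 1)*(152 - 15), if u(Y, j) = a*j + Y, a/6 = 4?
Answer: 3973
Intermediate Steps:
a = 24 (a = 6*4 = 24)
u(Y, j) = Y + 24*j (u(Y, j) = 24*j + Y = Y + 24*j)
u(5, 1)*(152 - 15) = (5 + 24*1)*(152 - 15) = (5 + 24)*137 = 29*137 = 3973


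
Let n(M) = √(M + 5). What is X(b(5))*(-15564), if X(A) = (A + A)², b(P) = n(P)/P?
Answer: -124512/5 ≈ -24902.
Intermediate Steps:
n(M) = √(5 + M)
b(P) = √(5 + P)/P
X(A) = 4*A² (X(A) = (2*A)² = 4*A²)
X(b(5))*(-15564) = (4*(√(5 + 5)/5)²)*(-15564) = (4*(√10/5)²)*(-15564) = (4*(⅖))*(-15564) = (8/5)*(-15564) = -124512/5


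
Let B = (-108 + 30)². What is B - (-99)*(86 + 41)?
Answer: 18657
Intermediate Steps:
B = 6084 (B = (-78)² = 6084)
B - (-99)*(86 + 41) = 6084 - (-99)*(86 + 41) = 6084 - (-99)*127 = 6084 - 1*(-12573) = 6084 + 12573 = 18657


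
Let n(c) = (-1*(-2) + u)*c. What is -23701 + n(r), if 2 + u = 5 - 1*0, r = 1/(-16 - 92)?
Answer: -2559713/108 ≈ -23701.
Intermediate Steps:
r = -1/108 (r = 1/(-108) = -1/108 ≈ -0.0092593)
u = 3 (u = -2 + (5 - 1*0) = -2 + (5 + 0) = -2 + 5 = 3)
n(c) = 5*c (n(c) = (-1*(-2) + 3)*c = (2 + 3)*c = 5*c)
-23701 + n(r) = -23701 + 5*(-1/108) = -23701 - 5/108 = -2559713/108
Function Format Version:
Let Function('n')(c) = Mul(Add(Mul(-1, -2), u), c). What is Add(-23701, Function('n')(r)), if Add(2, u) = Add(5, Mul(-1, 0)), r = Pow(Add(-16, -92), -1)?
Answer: Rational(-2559713, 108) ≈ -23701.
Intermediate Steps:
r = Rational(-1, 108) (r = Pow(-108, -1) = Rational(-1, 108) ≈ -0.0092593)
u = 3 (u = Add(-2, Add(5, Mul(-1, 0))) = Add(-2, Add(5, 0)) = Add(-2, 5) = 3)
Function('n')(c) = Mul(5, c) (Function('n')(c) = Mul(Add(Mul(-1, -2), 3), c) = Mul(Add(2, 3), c) = Mul(5, c))
Add(-23701, Function('n')(r)) = Add(-23701, Mul(5, Rational(-1, 108))) = Add(-23701, Rational(-5, 108)) = Rational(-2559713, 108)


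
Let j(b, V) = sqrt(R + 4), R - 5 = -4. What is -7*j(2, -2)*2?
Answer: -14*sqrt(5) ≈ -31.305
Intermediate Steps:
R = 1 (R = 5 - 4 = 1)
j(b, V) = sqrt(5) (j(b, V) = sqrt(1 + 4) = sqrt(5))
-7*j(2, -2)*2 = -7*sqrt(5)*2 = -14*sqrt(5)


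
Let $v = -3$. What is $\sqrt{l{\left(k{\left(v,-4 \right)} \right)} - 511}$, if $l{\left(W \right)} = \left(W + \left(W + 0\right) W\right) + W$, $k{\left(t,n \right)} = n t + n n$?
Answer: $\sqrt{329} \approx 18.138$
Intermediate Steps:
$k{\left(t,n \right)} = n^{2} + n t$ ($k{\left(t,n \right)} = n t + n^{2} = n^{2} + n t$)
$l{\left(W \right)} = W^{2} + 2 W$ ($l{\left(W \right)} = \left(W + W W\right) + W = \left(W + W^{2}\right) + W = W^{2} + 2 W$)
$\sqrt{l{\left(k{\left(v,-4 \right)} \right)} - 511} = \sqrt{- 4 \left(-4 - 3\right) \left(2 - 4 \left(-4 - 3\right)\right) - 511} = \sqrt{\left(-4\right) \left(-7\right) \left(2 - -28\right) - 511} = \sqrt{28 \left(2 + 28\right) - 511} = \sqrt{28 \cdot 30 - 511} = \sqrt{840 - 511} = \sqrt{329}$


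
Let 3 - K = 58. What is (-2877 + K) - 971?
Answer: -3903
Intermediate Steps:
K = -55 (K = 3 - 1*58 = 3 - 58 = -55)
(-2877 + K) - 971 = (-2877 - 55) - 971 = -2932 - 971 = -3903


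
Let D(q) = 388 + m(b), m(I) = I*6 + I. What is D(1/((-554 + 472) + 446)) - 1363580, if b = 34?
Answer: -1362954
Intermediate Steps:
m(I) = 7*I (m(I) = 6*I + I = 7*I)
D(q) = 626 (D(q) = 388 + 7*34 = 388 + 238 = 626)
D(1/((-554 + 472) + 446)) - 1363580 = 626 - 1363580 = -1362954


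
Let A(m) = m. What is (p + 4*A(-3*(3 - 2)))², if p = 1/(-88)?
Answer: 1117249/7744 ≈ 144.27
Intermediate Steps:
p = -1/88 ≈ -0.011364
(p + 4*A(-3*(3 - 2)))² = (-1/88 + 4*(-3*(3 - 2)))² = (-1/88 + 4*(-3*1))² = (-1/88 + 4*(-3))² = (-1/88 - 12)² = (-1057/88)² = 1117249/7744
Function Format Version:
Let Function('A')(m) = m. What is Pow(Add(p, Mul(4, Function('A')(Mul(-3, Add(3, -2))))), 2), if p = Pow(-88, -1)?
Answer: Rational(1117249, 7744) ≈ 144.27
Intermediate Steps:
p = Rational(-1, 88) ≈ -0.011364
Pow(Add(p, Mul(4, Function('A')(Mul(-3, Add(3, -2))))), 2) = Pow(Add(Rational(-1, 88), Mul(4, Mul(-3, Add(3, -2)))), 2) = Pow(Add(Rational(-1, 88), Mul(4, Mul(-3, 1))), 2) = Pow(Add(Rational(-1, 88), Mul(4, -3)), 2) = Pow(Add(Rational(-1, 88), -12), 2) = Pow(Rational(-1057, 88), 2) = Rational(1117249, 7744)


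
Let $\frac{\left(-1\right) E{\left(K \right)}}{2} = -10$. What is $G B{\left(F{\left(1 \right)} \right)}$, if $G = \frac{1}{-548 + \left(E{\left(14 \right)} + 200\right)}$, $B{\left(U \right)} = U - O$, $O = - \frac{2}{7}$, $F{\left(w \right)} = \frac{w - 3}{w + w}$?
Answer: $\frac{5}{2296} \approx 0.0021777$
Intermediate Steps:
$E{\left(K \right)} = 20$ ($E{\left(K \right)} = \left(-2\right) \left(-10\right) = 20$)
$F{\left(w \right)} = \frac{-3 + w}{2 w}$
$O = - \frac{2}{7}$ ($O = \left(-2\right) \frac{1}{7} = - \frac{2}{7} \approx -0.28571$)
$B{\left(U \right)} = \frac{2}{7} + U$ ($B{\left(U \right)} = U - - \frac{2}{7} = U + \frac{2}{7} = \frac{2}{7} + U$)
$G = - \frac{1}{328}$ ($G = \frac{1}{-548 + \left(20 + 200\right)} = \frac{1}{-548 + 220} = \frac{1}{-328} = - \frac{1}{328} \approx -0.0030488$)
$G B{\left(F{\left(1 \right)} \right)} = - \frac{\frac{2}{7} + \frac{-3 + 1}{2 \cdot 1}}{328} = - \frac{\frac{2}{7} + \frac{1}{2} \cdot 1 \left(-2\right)}{328} = - \frac{\frac{2}{7} - 1}{328} = \left(- \frac{1}{328}\right) \left(- \frac{5}{7}\right) = \frac{5}{2296}$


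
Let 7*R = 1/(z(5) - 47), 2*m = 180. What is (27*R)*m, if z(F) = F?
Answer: -405/49 ≈ -8.2653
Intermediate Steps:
m = 90 (m = (½)*180 = 90)
R = -1/294 (R = 1/(7*(5 - 47)) = (⅐)/(-42) = (⅐)*(-1/42) = -1/294 ≈ -0.0034014)
(27*R)*m = (27*(-1/294))*90 = -9/98*90 = -405/49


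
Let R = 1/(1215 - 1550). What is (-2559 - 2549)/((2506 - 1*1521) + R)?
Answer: -855590/164987 ≈ -5.1858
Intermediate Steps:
R = -1/335 (R = 1/(-335) = -1/335 ≈ -0.0029851)
(-2559 - 2549)/((2506 - 1*1521) + R) = (-2559 - 2549)/((2506 - 1*1521) - 1/335) = -5108/((2506 - 1521) - 1/335) = -5108/(985 - 1/335) = -5108/329974/335 = -5108*335/329974 = -855590/164987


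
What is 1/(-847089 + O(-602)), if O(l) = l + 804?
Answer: -1/846887 ≈ -1.1808e-6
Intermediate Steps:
O(l) = 804 + l
1/(-847089 + O(-602)) = 1/(-847089 + (804 - 602)) = 1/(-847089 + 202) = 1/(-846887) = -1/846887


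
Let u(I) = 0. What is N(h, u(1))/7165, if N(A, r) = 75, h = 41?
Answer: 15/1433 ≈ 0.010468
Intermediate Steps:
N(h, u(1))/7165 = 75/7165 = 75*(1/7165) = 15/1433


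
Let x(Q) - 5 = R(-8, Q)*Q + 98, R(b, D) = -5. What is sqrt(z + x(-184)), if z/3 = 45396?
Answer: sqrt(137211) ≈ 370.42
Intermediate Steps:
z = 136188 (z = 3*45396 = 136188)
x(Q) = 103 - 5*Q (x(Q) = 5 + (-5*Q + 98) = 5 + (98 - 5*Q) = 103 - 5*Q)
sqrt(z + x(-184)) = sqrt(136188 + (103 - 5*(-184))) = sqrt(136188 + (103 + 920)) = sqrt(136188 + 1023) = sqrt(137211)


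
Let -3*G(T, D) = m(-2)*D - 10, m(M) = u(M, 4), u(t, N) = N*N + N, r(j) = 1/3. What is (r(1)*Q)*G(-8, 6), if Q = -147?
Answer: 5390/3 ≈ 1796.7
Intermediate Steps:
r(j) = ⅓
u(t, N) = N + N² (u(t, N) = N² + N = N + N²)
m(M) = 20 (m(M) = 4*(1 + 4) = 4*5 = 20)
G(T, D) = 10/3 - 20*D/3 (G(T, D) = -(20*D - 10)/3 = -(-10 + 20*D)/3 = 10/3 - 20*D/3)
(r(1)*Q)*G(-8, 6) = ((⅓)*(-147))*(10/3 - 20/3*6) = -49*(10/3 - 40) = -49*(-110/3) = 5390/3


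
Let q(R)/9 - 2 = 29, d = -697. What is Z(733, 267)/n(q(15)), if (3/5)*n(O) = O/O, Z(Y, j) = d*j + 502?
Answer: -556791/5 ≈ -1.1136e+5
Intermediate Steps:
q(R) = 279 (q(R) = 18 + 9*29 = 18 + 261 = 279)
Z(Y, j) = 502 - 697*j (Z(Y, j) = -697*j + 502 = 502 - 697*j)
n(O) = 5/3 (n(O) = 5*(O/O)/3 = (5/3)*1 = 5/3)
Z(733, 267)/n(q(15)) = (502 - 697*267)/(5/3) = (502 - 186099)*(⅗) = -185597*⅗ = -556791/5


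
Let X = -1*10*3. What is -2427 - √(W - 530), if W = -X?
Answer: -2427 - 10*I*√5 ≈ -2427.0 - 22.361*I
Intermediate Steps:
X = -30 (X = -10*3 = -30)
W = 30 (W = -1*(-30) = 30)
-2427 - √(W - 530) = -2427 - √(30 - 530) = -2427 - √(-500) = -2427 - 10*I*√5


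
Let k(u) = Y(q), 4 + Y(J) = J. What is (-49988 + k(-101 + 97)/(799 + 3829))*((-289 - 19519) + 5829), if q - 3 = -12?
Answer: 248766495691/356 ≈ 6.9878e+8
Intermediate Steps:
q = -9 (q = 3 - 12 = -9)
Y(J) = -4 + J
k(u) = -13 (k(u) = -4 - 9 = -13)
(-49988 + k(-101 + 97)/(799 + 3829))*((-289 - 19519) + 5829) = (-49988 - 13/(799 + 3829))*((-289 - 19519) + 5829) = (-49988 - 13/4628)*(-19808 + 5829) = (-49988 - 13*1/4628)*(-13979) = (-49988 - 1/356)*(-13979) = -17795729/356*(-13979) = 248766495691/356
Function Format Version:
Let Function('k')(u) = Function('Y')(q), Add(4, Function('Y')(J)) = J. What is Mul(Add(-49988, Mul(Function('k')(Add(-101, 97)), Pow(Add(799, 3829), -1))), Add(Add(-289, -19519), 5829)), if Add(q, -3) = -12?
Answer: Rational(248766495691, 356) ≈ 6.9878e+8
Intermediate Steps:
q = -9 (q = Add(3, -12) = -9)
Function('Y')(J) = Add(-4, J)
Function('k')(u) = -13 (Function('k')(u) = Add(-4, -9) = -13)
Mul(Add(-49988, Mul(Function('k')(Add(-101, 97)), Pow(Add(799, 3829), -1))), Add(Add(-289, -19519), 5829)) = Mul(Add(-49988, Mul(-13, Pow(Add(799, 3829), -1))), Add(Add(-289, -19519), 5829)) = Mul(Add(-49988, Mul(-13, Pow(4628, -1))), Add(-19808, 5829)) = Mul(Add(-49988, Mul(-13, Rational(1, 4628))), -13979) = Mul(Add(-49988, Rational(-1, 356)), -13979) = Mul(Rational(-17795729, 356), -13979) = Rational(248766495691, 356)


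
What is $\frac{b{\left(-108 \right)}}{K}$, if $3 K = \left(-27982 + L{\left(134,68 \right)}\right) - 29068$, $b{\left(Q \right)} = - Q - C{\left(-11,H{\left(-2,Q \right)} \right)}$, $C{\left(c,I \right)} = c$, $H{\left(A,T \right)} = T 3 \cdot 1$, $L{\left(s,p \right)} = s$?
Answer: $- \frac{7}{1116} \approx -0.0062724$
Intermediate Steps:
$H{\left(A,T \right)} = 3 T$ ($H{\left(A,T \right)} = 3 T 1 = 3 T$)
$b{\left(Q \right)} = 11 - Q$ ($b{\left(Q \right)} = - Q - -11 = - Q + 11 = 11 - Q$)
$K = -18972$ ($K = \frac{\left(-27982 + 134\right) - 29068}{3} = \frac{-27848 - 29068}{3} = \frac{1}{3} \left(-56916\right) = -18972$)
$\frac{b{\left(-108 \right)}}{K} = \frac{11 - -108}{-18972} = \left(11 + 108\right) \left(- \frac{1}{18972}\right) = 119 \left(- \frac{1}{18972}\right) = - \frac{7}{1116}$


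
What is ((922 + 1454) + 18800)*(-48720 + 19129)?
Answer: -626619016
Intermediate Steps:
((922 + 1454) + 18800)*(-48720 + 19129) = (2376 + 18800)*(-29591) = 21176*(-29591) = -626619016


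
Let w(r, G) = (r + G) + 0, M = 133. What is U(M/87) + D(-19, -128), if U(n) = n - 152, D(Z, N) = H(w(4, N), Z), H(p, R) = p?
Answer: -23879/87 ≈ -274.47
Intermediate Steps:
w(r, G) = G + r (w(r, G) = (G + r) + 0 = G + r)
D(Z, N) = 4 + N (D(Z, N) = N + 4 = 4 + N)
U(n) = -152 + n
U(M/87) + D(-19, -128) = (-152 + 133/87) + (4 - 128) = (-152 + 133*(1/87)) - 124 = (-152 + 133/87) - 124 = -13091/87 - 124 = -23879/87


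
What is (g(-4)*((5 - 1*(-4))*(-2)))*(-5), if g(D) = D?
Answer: -360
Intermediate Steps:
(g(-4)*((5 - 1*(-4))*(-2)))*(-5) = -4*(5 - 1*(-4))*(-2)*(-5) = -4*(5 + 4)*(-2)*(-5) = -36*(-2)*(-5) = -4*(-18)*(-5) = 72*(-5) = -360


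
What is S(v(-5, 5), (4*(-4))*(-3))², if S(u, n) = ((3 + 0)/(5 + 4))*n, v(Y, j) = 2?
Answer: 256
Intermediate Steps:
S(u, n) = n/3 (S(u, n) = (3/9)*n = (3*(⅑))*n = n/3)
S(v(-5, 5), (4*(-4))*(-3))² = (((4*(-4))*(-3))/3)² = ((-16*(-3))/3)² = ((⅓)*48)² = 16² = 256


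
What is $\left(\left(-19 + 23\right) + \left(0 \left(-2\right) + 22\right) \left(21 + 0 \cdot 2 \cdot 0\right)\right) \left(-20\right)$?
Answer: $-9320$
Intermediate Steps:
$\left(\left(-19 + 23\right) + \left(0 \left(-2\right) + 22\right) \left(21 + 0 \cdot 2 \cdot 0\right)\right) \left(-20\right) = \left(4 + \left(0 + 22\right) \left(21 + 0 \cdot 0\right)\right) \left(-20\right) = \left(4 + 22 \left(21 + 0\right)\right) \left(-20\right) = \left(4 + 22 \cdot 21\right) \left(-20\right) = \left(4 + 462\right) \left(-20\right) = 466 \left(-20\right) = -9320$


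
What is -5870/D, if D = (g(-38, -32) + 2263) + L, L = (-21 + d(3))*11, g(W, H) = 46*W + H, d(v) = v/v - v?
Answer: -587/23 ≈ -25.522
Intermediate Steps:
d(v) = 1 - v
g(W, H) = H + 46*W
L = -253 (L = (-21 + (1 - 1*3))*11 = (-21 + (1 - 3))*11 = (-21 - 2)*11 = -23*11 = -253)
D = 230 (D = ((-32 + 46*(-38)) + 2263) - 253 = ((-32 - 1748) + 2263) - 253 = (-1780 + 2263) - 253 = 483 - 253 = 230)
-5870/D = -5870/230 = -5870*1/230 = -587/23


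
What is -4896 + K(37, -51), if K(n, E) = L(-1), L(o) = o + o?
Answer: -4898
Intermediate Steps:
L(o) = 2*o
K(n, E) = -2 (K(n, E) = 2*(-1) = -2)
-4896 + K(37, -51) = -4896 - 2 = -4898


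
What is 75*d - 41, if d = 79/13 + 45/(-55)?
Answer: 50537/143 ≈ 353.41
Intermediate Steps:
d = 752/143 (d = 79*(1/13) + 45*(-1/55) = 79/13 - 9/11 = 752/143 ≈ 5.2587)
75*d - 41 = 75*(752/143) - 41 = 56400/143 - 41 = 50537/143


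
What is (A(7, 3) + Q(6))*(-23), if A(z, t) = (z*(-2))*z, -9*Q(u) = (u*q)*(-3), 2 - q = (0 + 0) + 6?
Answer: 2438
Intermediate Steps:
q = -4 (q = 2 - ((0 + 0) + 6) = 2 - (0 + 6) = 2 - 1*6 = 2 - 6 = -4)
Q(u) = -4*u/3 (Q(u) = -u*(-4)*(-3)/9 = -(-4*u)*(-3)/9 = -4*u/3)
A(z, t) = -2*z**2 (A(z, t) = (-2*z)*z = -2*z**2)
(A(7, 3) + Q(6))*(-23) = (-2*7**2 - 4/3*6)*(-23) = (-2*49 - 8)*(-23) = (-98 - 8)*(-23) = -106*(-23) = 2438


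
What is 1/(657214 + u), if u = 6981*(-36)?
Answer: 1/405898 ≈ 2.4637e-6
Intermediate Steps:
u = -251316
1/(657214 + u) = 1/(657214 - 251316) = 1/405898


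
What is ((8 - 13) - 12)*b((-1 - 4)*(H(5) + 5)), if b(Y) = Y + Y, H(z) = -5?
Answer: 0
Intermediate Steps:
b(Y) = 2*Y
((8 - 13) - 12)*b((-1 - 4)*(H(5) + 5)) = ((8 - 13) - 12)*(2*((-1 - 4)*(-5 + 5))) = (-5 - 12)*(2*(-5*0)) = -34*0 = -17*0 = 0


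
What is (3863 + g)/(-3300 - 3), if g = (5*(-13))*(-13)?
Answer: -4708/3303 ≈ -1.4254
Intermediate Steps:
g = 845 (g = -65*(-13) = 845)
(3863 + g)/(-3300 - 3) = (3863 + 845)/(-3300 - 3) = 4708/(-3303) = 4708*(-1/3303) = -4708/3303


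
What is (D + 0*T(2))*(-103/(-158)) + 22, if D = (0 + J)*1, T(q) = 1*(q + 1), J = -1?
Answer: 3373/158 ≈ 21.348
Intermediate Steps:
T(q) = 1 + q (T(q) = 1*(1 + q) = 1 + q)
D = -1 (D = (0 - 1)*1 = -1*1 = -1)
(D + 0*T(2))*(-103/(-158)) + 22 = (-1 + 0*(1 + 2))*(-103/(-158)) + 22 = (-1 + 0*3)*(-103*(-1/158)) + 22 = (-1 + 0)*(103/158) + 22 = -1*103/158 + 22 = -103/158 + 22 = 3373/158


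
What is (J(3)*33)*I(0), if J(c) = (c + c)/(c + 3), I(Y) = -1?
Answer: -33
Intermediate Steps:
J(c) = 2*c/(3 + c) (J(c) = (2*c)/(3 + c) = 2*c/(3 + c))
(J(3)*33)*I(0) = ((2*3/(3 + 3))*33)*(-1) = ((2*3/6)*33)*(-1) = ((2*3*(⅙))*33)*(-1) = (1*33)*(-1) = 33*(-1) = -33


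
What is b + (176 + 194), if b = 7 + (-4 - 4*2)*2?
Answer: 353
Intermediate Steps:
b = -17 (b = 7 + (-4 - 8)*2 = 7 - 12*2 = 7 - 24 = -17)
b + (176 + 194) = -17 + (176 + 194) = -17 + 370 = 353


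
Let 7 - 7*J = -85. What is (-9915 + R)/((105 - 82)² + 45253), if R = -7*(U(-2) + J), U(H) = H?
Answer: -9993/45782 ≈ -0.21827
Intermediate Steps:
J = 92/7 (J = 1 - ⅐*(-85) = 1 + 85/7 = 92/7 ≈ 13.143)
R = -78 (R = -7*(-2 + 92/7) = -7*78/7 = -78)
(-9915 + R)/((105 - 82)² + 45253) = (-9915 - 78)/((105 - 82)² + 45253) = -9993/(23² + 45253) = -9993/(529 + 45253) = -9993/45782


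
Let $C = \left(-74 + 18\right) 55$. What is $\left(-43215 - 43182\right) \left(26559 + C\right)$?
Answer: $-2028515163$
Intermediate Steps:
$C = -3080$ ($C = \left(-56\right) 55 = -3080$)
$\left(-43215 - 43182\right) \left(26559 + C\right) = \left(-43215 - 43182\right) \left(26559 - 3080\right) = \left(-86397\right) 23479 = -2028515163$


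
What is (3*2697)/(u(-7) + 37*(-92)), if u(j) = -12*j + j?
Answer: -2697/1109 ≈ -2.4319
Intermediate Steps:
u(j) = -11*j
(3*2697)/(u(-7) + 37*(-92)) = (3*2697)/(-11*(-7) + 37*(-92)) = 8091/(77 - 3404) = 8091/(-3327) = 8091*(-1/3327) = -2697/1109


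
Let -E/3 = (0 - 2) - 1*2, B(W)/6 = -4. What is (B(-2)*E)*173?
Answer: -49824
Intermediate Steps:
B(W) = -24 (B(W) = 6*(-4) = -24)
E = 12 (E = -3*((0 - 2) - 1*2) = -3*(-2 - 2) = -3*(-4) = 12)
(B(-2)*E)*173 = -24*12*173 = -288*173 = -49824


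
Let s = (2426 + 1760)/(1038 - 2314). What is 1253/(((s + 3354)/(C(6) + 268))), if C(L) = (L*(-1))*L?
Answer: 185464048/2137759 ≈ 86.756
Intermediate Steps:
C(L) = -L² (C(L) = (-L)*L = -L²)
s = -2093/638 (s = 4186/(-1276) = 4186*(-1/1276) = -2093/638 ≈ -3.2806)
1253/(((s + 3354)/(C(6) + 268))) = 1253/(((-2093/638 + 3354)/(-1*6² + 268))) = 1253/((2137759/(638*(-1*36 + 268)))) = 1253/((2137759/(638*(-36 + 268)))) = 1253/(((2137759/638)/232)) = 1253/(((2137759/638)*(1/232))) = 1253/(2137759/148016) = 1253*(148016/2137759) = 185464048/2137759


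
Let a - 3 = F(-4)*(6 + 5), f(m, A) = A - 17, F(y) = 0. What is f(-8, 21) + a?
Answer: 7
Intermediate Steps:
f(m, A) = -17 + A
a = 3 (a = 3 + 0*(6 + 5) = 3 + 0*11 = 3 + 0 = 3)
f(-8, 21) + a = (-17 + 21) + 3 = 4 + 3 = 7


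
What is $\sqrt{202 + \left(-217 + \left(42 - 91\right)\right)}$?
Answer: $8 i \approx 8.0 i$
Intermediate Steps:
$\sqrt{202 + \left(-217 + \left(42 - 91\right)\right)} = \sqrt{202 - 266} = \sqrt{-64} = 8 i$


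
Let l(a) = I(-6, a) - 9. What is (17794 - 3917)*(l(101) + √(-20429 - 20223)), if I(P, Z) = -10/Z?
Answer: -12752963/101 + 27754*I*√10163 ≈ -1.2627e+5 + 2.7979e+6*I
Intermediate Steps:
l(a) = -9 - 10/a (l(a) = -10/a - 9 = -9 - 10/a)
(17794 - 3917)*(l(101) + √(-20429 - 20223)) = (17794 - 3917)*((-9 - 10/101) + √(-20429 - 20223)) = 13877*((-9 - 10*1/101) + √(-40652)) = 13877*((-9 - 10/101) + 2*I*√10163) = 13877*(-919/101 + 2*I*√10163) = -12752963/101 + 27754*I*√10163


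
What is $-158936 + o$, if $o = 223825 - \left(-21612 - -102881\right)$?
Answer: $-16380$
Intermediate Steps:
$o = 142556$ ($o = 223825 - \left(-21612 + 102881\right) = 223825 - 81269 = 142556$)
$-158936 + o = -158936 + 142556 = -16380$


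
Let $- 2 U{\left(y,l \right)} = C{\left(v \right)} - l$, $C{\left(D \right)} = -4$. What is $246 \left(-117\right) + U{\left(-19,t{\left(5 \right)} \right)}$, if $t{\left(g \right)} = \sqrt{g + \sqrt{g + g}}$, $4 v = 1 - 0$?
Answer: $-28780 + \frac{\sqrt{5 + \sqrt{10}}}{2} \approx -28779.0$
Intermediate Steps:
$v = \frac{1}{4}$ ($v = \frac{1 - 0}{4} = \frac{1 + 0}{4} = \frac{1}{4} \cdot 1 = \frac{1}{4} \approx 0.25$)
$t{\left(g \right)} = \sqrt{g + \sqrt{2} \sqrt{g}}$ ($t{\left(g \right)} = \sqrt{g + \sqrt{2 g}} = \sqrt{g + \sqrt{2} \sqrt{g}}$)
$U{\left(y,l \right)} = 2 + \frac{l}{2}$ ($U{\left(y,l \right)} = - \frac{-4 - l}{2} = 2 + \frac{l}{2}$)
$246 \left(-117\right) + U{\left(-19,t{\left(5 \right)} \right)} = 246 \left(-117\right) + \left(2 + \frac{\sqrt{5 + \sqrt{2} \sqrt{5}}}{2}\right) = -28782 + \left(2 + \frac{\sqrt{5 + \sqrt{10}}}{2}\right) = -28780 + \frac{\sqrt{5 + \sqrt{10}}}{2}$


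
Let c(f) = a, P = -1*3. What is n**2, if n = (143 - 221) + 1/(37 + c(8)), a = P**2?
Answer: 12866569/2116 ≈ 6080.6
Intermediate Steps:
P = -3
a = 9 (a = (-3)**2 = 9)
c(f) = 9
n = -3587/46 (n = (143 - 221) + 1/(37 + 9) = -78 + 1/46 = -3587/46 ≈ -77.978)
n**2 = (-3587/46)**2 = 12866569/2116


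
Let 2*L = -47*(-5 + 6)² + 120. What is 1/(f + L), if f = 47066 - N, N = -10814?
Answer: 2/115833 ≈ 1.7266e-5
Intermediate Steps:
L = 73/2 (L = (-47*(-5 + 6)² + 120)/2 = (-47*1² + 120)/2 = (-47*1 + 120)/2 = (-47 + 120)/2 = (½)*73 = 73/2 ≈ 36.500)
f = 57880 (f = 47066 - 1*(-10814) = 47066 + 10814 = 57880)
1/(f + L) = 1/(57880 + 73/2) = 1/(115833/2) = 2/115833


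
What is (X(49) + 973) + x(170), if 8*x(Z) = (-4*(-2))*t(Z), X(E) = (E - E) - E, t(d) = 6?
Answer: 930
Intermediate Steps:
X(E) = -E (X(E) = 0 - E = -E)
x(Z) = 6 (x(Z) = (-4*(-2)*6)/8 = (8*6)/8 = (1/8)*48 = 6)
(X(49) + 973) + x(170) = (-1*49 + 973) + 6 = (-49 + 973) + 6 = 924 + 6 = 930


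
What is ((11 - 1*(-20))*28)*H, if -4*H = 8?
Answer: -1736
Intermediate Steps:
H = -2 (H = -¼*8 = -2)
((11 - 1*(-20))*28)*H = ((11 - 1*(-20))*28)*(-2) = ((11 + 20)*28)*(-2) = (31*28)*(-2) = 868*(-2) = -1736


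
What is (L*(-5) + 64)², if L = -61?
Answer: 136161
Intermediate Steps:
(L*(-5) + 64)² = (-61*(-5) + 64)² = (305 + 64)² = 369² = 136161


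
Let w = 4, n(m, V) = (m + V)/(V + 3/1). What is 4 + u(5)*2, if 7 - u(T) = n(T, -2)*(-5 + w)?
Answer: 24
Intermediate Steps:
n(m, V) = (V + m)/(3 + V) (n(m, V) = (V + m)/(V + 3*1) = (V + m)/(V + 3) = (V + m)/(3 + V))
u(T) = 5 + T (u(T) = 7 - (-2 + T)/(3 - 2)*(-5 + 4) = 7 - (-2 + T)/1*(-1) = 7 - 1*(-2 + T)*(-1) = 7 - (-2 + T)*(-1) = 7 - (2 - T) = 7 + (-2 + T) = 5 + T)
4 + u(5)*2 = 4 + (5 + 5)*2 = 4 + 10*2 = 4 + 20 = 24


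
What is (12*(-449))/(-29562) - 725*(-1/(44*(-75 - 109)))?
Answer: 3698133/39888992 ≈ 0.092711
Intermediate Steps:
(12*(-449))/(-29562) - 725*(-1/(44*(-75 - 109))) = -5388*(-1/29562) - 725/((-44*(-184))) = 898/4927 - 725/8096 = 3698133/39888992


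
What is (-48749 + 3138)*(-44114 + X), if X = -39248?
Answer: 3802224182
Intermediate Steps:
(-48749 + 3138)*(-44114 + X) = (-48749 + 3138)*(-44114 - 39248) = -45611*(-83362) = 3802224182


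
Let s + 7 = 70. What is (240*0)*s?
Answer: 0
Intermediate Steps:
s = 63 (s = -7 + 70 = 63)
(240*0)*s = (240*0)*63 = 0*63 = 0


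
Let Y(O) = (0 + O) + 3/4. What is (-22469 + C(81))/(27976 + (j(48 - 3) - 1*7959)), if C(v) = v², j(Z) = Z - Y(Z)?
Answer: -63632/80065 ≈ -0.79475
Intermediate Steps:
Y(O) = ¾ + O (Y(O) = O + 3*(¼) = O + ¾ = ¾ + O)
j(Z) = -¾ (j(Z) = Z - (¾ + Z) = Z + (-¾ - Z) = -¾)
(-22469 + C(81))/(27976 + (j(48 - 3) - 1*7959)) = (-22469 + 81²)/(27976 + (-¾ - 1*7959)) = (-22469 + 6561)/(27976 + (-¾ - 7959)) = -15908/(27976 - 31839/4) = -15908/80065/4 = -15908*4/80065 = -63632/80065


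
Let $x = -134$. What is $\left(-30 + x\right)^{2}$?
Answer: $26896$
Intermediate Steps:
$\left(-30 + x\right)^{2} = \left(-30 - 134\right)^{2} = \left(-164\right)^{2} = 26896$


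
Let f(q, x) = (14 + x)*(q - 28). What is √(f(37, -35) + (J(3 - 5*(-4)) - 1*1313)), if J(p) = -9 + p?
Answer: 4*I*√93 ≈ 38.575*I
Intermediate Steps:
f(q, x) = (-28 + q)*(14 + x) (f(q, x) = (14 + x)*(-28 + q) = (-28 + q)*(14 + x))
√(f(37, -35) + (J(3 - 5*(-4)) - 1*1313)) = √((-392 - 28*(-35) + 14*37 + 37*(-35)) + ((-9 + (3 - 5*(-4))) - 1*1313)) = √((-392 + 980 + 518 - 1295) + ((-9 + (3 + 20)) - 1313)) = √(-189 + ((-9 + 23) - 1313)) = √(-189 + (14 - 1313)) = √(-189 - 1299) = √(-1488) = 4*I*√93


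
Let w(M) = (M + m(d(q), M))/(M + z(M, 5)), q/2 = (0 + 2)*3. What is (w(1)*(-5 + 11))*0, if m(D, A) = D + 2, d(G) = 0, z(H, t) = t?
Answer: 0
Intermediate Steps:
q = 12 (q = 2*((0 + 2)*3) = 2*(2*3) = 2*6 = 12)
m(D, A) = 2 + D
w(M) = (2 + M)/(5 + M) (w(M) = (M + (2 + 0))/(M + 5) = (M + 2)/(5 + M) = (2 + M)/(5 + M))
(w(1)*(-5 + 11))*0 = (((2 + 1)/(5 + 1))*(-5 + 11))*0 = ((3/6)*6)*0 = (((⅙)*3)*6)*0 = ((½)*6)*0 = 3*0 = 0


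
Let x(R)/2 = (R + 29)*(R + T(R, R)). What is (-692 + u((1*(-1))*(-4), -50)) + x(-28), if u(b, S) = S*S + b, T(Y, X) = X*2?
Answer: 1644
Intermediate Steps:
T(Y, X) = 2*X
u(b, S) = b + S² (u(b, S) = S² + b = b + S²)
x(R) = 6*R*(29 + R) (x(R) = 2*((R + 29)*(R + 2*R)) = 2*((29 + R)*(3*R)) = 2*(3*R*(29 + R)) = 6*R*(29 + R))
(-692 + u((1*(-1))*(-4), -50)) + x(-28) = (-692 + ((1*(-1))*(-4) + (-50)²)) + 6*(-28)*(29 - 28) = (-692 + (-1*(-4) + 2500)) + 6*(-28)*1 = (-692 + (4 + 2500)) - 168 = (-692 + 2504) - 168 = 1812 - 168 = 1644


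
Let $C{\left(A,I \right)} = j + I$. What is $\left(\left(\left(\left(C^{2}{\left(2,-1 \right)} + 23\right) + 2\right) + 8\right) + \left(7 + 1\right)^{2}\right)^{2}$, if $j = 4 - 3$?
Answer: $9409$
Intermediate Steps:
$j = 1$
$C{\left(A,I \right)} = 1 + I$
$\left(\left(\left(\left(C^{2}{\left(2,-1 \right)} + 23\right) + 2\right) + 8\right) + \left(7 + 1\right)^{2}\right)^{2} = \left(\left(\left(\left(\left(1 - 1\right)^{2} + 23\right) + 2\right) + 8\right) + \left(7 + 1\right)^{2}\right)^{2} = \left(\left(\left(\left(0^{2} + 23\right) + 2\right) + 8\right) + 8^{2}\right)^{2} = \left(\left(\left(\left(0 + 23\right) + 2\right) + 8\right) + 64\right)^{2} = \left(\left(\left(23 + 2\right) + 8\right) + 64\right)^{2} = \left(\left(25 + 8\right) + 64\right)^{2} = \left(33 + 64\right)^{2} = 97^{2} = 9409$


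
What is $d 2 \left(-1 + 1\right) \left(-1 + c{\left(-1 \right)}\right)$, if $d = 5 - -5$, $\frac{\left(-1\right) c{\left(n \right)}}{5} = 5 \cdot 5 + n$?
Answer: $0$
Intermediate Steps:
$c{\left(n \right)} = -125 - 5 n$ ($c{\left(n \right)} = - 5 \left(5 \cdot 5 + n\right) = - 5 \left(25 + n\right) = -125 - 5 n$)
$d = 10$ ($d = 5 + 5 = 10$)
$d 2 \left(-1 + 1\right) \left(-1 + c{\left(-1 \right)}\right) = 10 \cdot 2 \left(-1 + 1\right) \left(-1 - 120\right) = 20 \cdot 0 \left(-1 + \left(-125 + 5\right)\right) = 20 \cdot 0 \left(-1 - 120\right) = 20 \cdot 0 \left(-121\right) = 20 \cdot 0 = 0$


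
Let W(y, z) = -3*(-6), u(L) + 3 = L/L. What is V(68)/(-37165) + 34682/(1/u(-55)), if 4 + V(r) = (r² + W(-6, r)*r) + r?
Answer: -2577918972/37165 ≈ -69364.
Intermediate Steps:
u(L) = -2 (u(L) = -3 + L/L = -3 + 1 = -2)
W(y, z) = 18
V(r) = -4 + r² + 19*r (V(r) = -4 + ((r² + 18*r) + r) = -4 + (r² + 19*r) = -4 + r² + 19*r)
V(68)/(-37165) + 34682/(1/u(-55)) = (-4 + 68² + 19*68)/(-37165) + 34682/(1/(-2)) = (-4 + 4624 + 1292)*(-1/37165) + 34682/(-½) = 5912*(-1/37165) + 34682*(-2) = -5912/37165 - 69364 = -2577918972/37165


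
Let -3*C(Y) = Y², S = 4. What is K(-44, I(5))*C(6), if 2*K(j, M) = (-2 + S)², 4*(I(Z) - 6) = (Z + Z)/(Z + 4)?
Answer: -24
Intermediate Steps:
I(Z) = 6 + Z/(2*(4 + Z)) (I(Z) = 6 + ((Z + Z)/(Z + 4))/4 = 6 + ((2*Z)/(4 + Z))/4 = 6 + (2*Z/(4 + Z))/4 = 6 + Z/(2*(4 + Z)))
C(Y) = -Y²/3
K(j, M) = 2 (K(j, M) = (-2 + 4)²/2 = (½)*2² = (½)*4 = 2)
K(-44, I(5))*C(6) = 2*(-⅓*6²) = 2*(-⅓*36) = 2*(-12) = -24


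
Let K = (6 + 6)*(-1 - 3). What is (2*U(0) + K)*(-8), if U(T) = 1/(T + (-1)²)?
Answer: 368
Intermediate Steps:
U(T) = 1/(1 + T) (U(T) = 1/(T + 1) = 1/(1 + T))
K = -48 (K = 12*(-4) = -48)
(2*U(0) + K)*(-8) = (2/(1 + 0) - 48)*(-8) = (2/1 - 48)*(-8) = (2*1 - 48)*(-8) = (2 - 48)*(-8) = -46*(-8) = 368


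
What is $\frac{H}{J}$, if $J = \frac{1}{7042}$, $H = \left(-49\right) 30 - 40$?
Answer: $-10633420$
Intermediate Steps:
$H = -1510$ ($H = -1470 - 40 = -1510$)
$J = \frac{1}{7042} \approx 0.00014201$
$\frac{H}{J} = - 1510 \frac{1}{\frac{1}{7042}} = \left(-1510\right) 7042 = -10633420$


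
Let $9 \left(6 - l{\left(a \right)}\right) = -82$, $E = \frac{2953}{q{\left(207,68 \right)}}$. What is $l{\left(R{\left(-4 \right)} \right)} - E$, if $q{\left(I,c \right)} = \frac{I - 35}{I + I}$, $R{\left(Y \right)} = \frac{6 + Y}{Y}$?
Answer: $- \frac{5489743}{774} \approx -7092.7$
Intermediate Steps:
$R{\left(Y \right)} = \frac{6 + Y}{Y}$
$q{\left(I,c \right)} = \frac{-35 + I}{2 I}$
$E = \frac{611271}{86}$ ($E = \frac{2953}{\frac{1}{2} \cdot \frac{1}{207} \left(-35 + 207\right)} = \frac{2953}{\frac{1}{2} \cdot \frac{1}{207} \cdot 172} = \frac{2953}{\frac{86}{207}} = 2953 \cdot \frac{207}{86} = \frac{611271}{86} \approx 7107.8$)
$l{\left(a \right)} = \frac{136}{9}$ ($l{\left(a \right)} = 6 - - \frac{82}{9} = 6 + \frac{82}{9} = \frac{136}{9}$)
$l{\left(R{\left(-4 \right)} \right)} - E = \frac{136}{9} - \frac{611271}{86} = - \frac{5489743}{774}$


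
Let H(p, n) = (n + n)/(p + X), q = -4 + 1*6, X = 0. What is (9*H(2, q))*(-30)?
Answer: -540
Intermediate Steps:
q = 2 (q = -4 + 6 = 2)
H(p, n) = 2*n/p (H(p, n) = (n + n)/(p + 0) = (2*n)/p = 2*n/p)
(9*H(2, q))*(-30) = (9*(2*2/2))*(-30) = (9*(2*2*(½)))*(-30) = (9*2)*(-30) = 18*(-30) = -540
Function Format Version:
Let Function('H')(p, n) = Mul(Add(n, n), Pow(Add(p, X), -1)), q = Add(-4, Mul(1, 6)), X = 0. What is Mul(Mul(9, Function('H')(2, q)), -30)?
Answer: -540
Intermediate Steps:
q = 2 (q = Add(-4, 6) = 2)
Function('H')(p, n) = Mul(2, n, Pow(p, -1)) (Function('H')(p, n) = Mul(Add(n, n), Pow(Add(p, 0), -1)) = Mul(Mul(2, n), Pow(p, -1)) = Mul(2, n, Pow(p, -1)))
Mul(Mul(9, Function('H')(2, q)), -30) = Mul(Mul(9, Mul(2, 2, Pow(2, -1))), -30) = Mul(Mul(9, Mul(2, 2, Rational(1, 2))), -30) = Mul(Mul(9, 2), -30) = Mul(18, -30) = -540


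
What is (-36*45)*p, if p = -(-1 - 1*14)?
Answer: -24300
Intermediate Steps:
p = 15 (p = -(-1 - 14) = -1*(-15) = 15)
(-36*45)*p = -36*45*15 = -1620*15 = -24300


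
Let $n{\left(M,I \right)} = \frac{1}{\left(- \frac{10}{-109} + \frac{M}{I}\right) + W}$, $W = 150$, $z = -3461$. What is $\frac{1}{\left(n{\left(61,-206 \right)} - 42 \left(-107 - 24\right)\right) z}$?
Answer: $- \frac{3363511}{64049473576936} \approx -5.2514 \cdot 10^{-8}$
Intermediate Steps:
$n{\left(M,I \right)} = \frac{1}{\frac{16360}{109} + \frac{M}{I}}$ ($n{\left(M,I \right)} = \frac{1}{\left(- \frac{10}{-109} + \frac{M}{I}\right) + 150} = \frac{1}{\left(\left(-10\right) \left(- \frac{1}{109}\right) + \frac{M}{I}\right) + 150} = \frac{1}{\left(\frac{10}{109} + \frac{M}{I}\right) + 150} = \frac{1}{\frac{16360}{109} + \frac{M}{I}}$)
$\frac{1}{\left(n{\left(61,-206 \right)} - 42 \left(-107 - 24\right)\right) z} = \frac{1}{\left(109 \left(-206\right) \frac{1}{109 \cdot 61 + 16360 \left(-206\right)} - 42 \left(-107 - 24\right)\right) \left(-3461\right)} = \frac{1}{109 \left(-206\right) \frac{1}{6649 - 3370160} - -5502} \left(- \frac{1}{3461}\right) = \frac{1}{109 \left(-206\right) \frac{1}{-3363511} + 5502} \left(- \frac{1}{3461}\right) = \frac{1}{109 \left(-206\right) \left(- \frac{1}{3363511}\right) + 5502} \left(- \frac{1}{3461}\right) = \frac{1}{\frac{22454}{3363511} + 5502} \left(- \frac{1}{3461}\right) = \frac{1}{\frac{18506059976}{3363511}} \left(- \frac{1}{3461}\right) = \frac{3363511}{18506059976} \left(- \frac{1}{3461}\right) = - \frac{3363511}{64049473576936}$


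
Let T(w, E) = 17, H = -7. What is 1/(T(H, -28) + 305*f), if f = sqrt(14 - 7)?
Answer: -17/650886 + 305*sqrt(7)/650886 ≈ 0.0012137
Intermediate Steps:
f = sqrt(7) ≈ 2.6458
1/(T(H, -28) + 305*f) = 1/(17 + 305*sqrt(7))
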